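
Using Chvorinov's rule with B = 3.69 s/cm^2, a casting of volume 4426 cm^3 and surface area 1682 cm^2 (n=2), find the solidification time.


Formula: t_s = B * (V/A)^n  (Chvorinov's rule, n=2)
Modulus M = V/A = 4426/1682 = 2.631391 cm
M^2 = 2.631391^2 = 6.924219 cm^2
t_s = 3.69 * 6.924219 = 25.5504 s

Final answer: 25.5504 s


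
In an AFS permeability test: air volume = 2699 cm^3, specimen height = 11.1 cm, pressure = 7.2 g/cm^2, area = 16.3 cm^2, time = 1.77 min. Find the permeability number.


Formula: Permeability Number P = (V * H) / (p * A * t)
Numerator: V * H = 2699 * 11.1 = 29958.9
Denominator: p * A * t = 7.2 * 16.3 * 1.77 = 207.7272
P = 29958.9 / 207.7272 = 144.2223

144.2223


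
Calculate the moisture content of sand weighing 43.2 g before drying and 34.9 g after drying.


Formula: MC = (W_wet - W_dry) / W_wet * 100
Water mass = 43.2 - 34.9 = 8.3 g
MC = 8.3 / 43.2 * 100 = 19.2130%

19.2130%


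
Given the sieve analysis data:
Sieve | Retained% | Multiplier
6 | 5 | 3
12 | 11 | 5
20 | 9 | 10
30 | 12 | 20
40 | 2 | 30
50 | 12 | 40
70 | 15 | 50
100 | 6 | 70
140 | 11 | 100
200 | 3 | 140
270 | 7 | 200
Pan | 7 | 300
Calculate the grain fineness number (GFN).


Formula: GFN = sum(pct * multiplier) / sum(pct)
sum(pct * multiplier) = 7130
sum(pct) = 100
GFN = 7130 / 100 = 71.30

Final answer: 71.30


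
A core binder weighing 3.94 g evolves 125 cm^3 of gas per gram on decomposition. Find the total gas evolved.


Formula: V_gas = W_binder * gas_evolution_rate
V = 3.94 g * 125 cm^3/g = 492.5000 cm^3


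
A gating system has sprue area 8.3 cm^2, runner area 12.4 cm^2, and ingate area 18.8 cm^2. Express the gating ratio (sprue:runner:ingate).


Sprue:Runner:Ingate = 1 : 12.4/8.3 : 18.8/8.3 = 1:1.49:2.27


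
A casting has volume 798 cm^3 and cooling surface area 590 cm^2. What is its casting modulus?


Formula: Casting Modulus M = V / A
M = 798 cm^3 / 590 cm^2 = 1.3525 cm

1.3525 cm


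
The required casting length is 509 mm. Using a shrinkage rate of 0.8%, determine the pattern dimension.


Formula: L_pattern = L_casting * (1 + shrinkage_rate/100)
Shrinkage factor = 1 + 0.8/100 = 1.008
L_pattern = 509 mm * 1.008 = 513.0720 mm


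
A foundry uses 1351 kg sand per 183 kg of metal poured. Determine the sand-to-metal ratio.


Formula: Sand-to-Metal Ratio = W_sand / W_metal
Ratio = 1351 kg / 183 kg = 7.3825

Answer: 7.3825


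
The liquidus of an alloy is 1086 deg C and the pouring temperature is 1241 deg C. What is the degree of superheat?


Formula: Superheat = T_pour - T_melt
Superheat = 1241 - 1086 = 155 deg C

Answer: 155 deg C


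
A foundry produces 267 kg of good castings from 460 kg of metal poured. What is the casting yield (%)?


Formula: Casting Yield = (W_good / W_total) * 100
Yield = (267 kg / 460 kg) * 100 = 58.0435%

58.0435%


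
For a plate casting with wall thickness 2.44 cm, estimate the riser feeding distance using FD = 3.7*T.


Formula: FD = 3.7 * T  (riser feeding-distance rule)
FD = 3.7 * 2.44 cm = 9.0280 cm

Final answer: 9.0280 cm


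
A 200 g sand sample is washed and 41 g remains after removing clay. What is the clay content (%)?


Formula: Clay% = (W_total - W_washed) / W_total * 100
Clay mass = 200 - 41 = 159 g
Clay% = 159 / 200 * 100 = 79.5000%

Answer: 79.5000%


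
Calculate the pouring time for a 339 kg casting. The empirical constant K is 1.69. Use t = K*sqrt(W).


Formula: t = K * sqrt(W)
sqrt(W) = sqrt(339) = 18.41195
t = 1.69 * 18.41195 = 31.1162 s

Final answer: 31.1162 s


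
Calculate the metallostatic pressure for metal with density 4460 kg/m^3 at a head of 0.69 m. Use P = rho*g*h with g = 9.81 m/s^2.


Formula: P = rho * g * h
rho * g = 4460 * 9.81 = 43752.6 N/m^3
P = 43752.6 * 0.69 = 30189.2940 Pa

30189.2940 Pa


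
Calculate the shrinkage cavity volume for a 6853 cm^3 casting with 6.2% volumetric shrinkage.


Formula: V_shrink = V_casting * shrinkage_pct / 100
V_shrink = 6853 cm^3 * 6.2 / 100 = 424.8860 cm^3

424.8860 cm^3


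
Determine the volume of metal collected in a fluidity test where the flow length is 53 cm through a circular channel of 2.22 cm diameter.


Formula: V = pi * (d/2)^2 * L  (cylinder volume)
Radius = 2.22/2 = 1.11 cm
V = pi * 1.11^2 * 53 = 205.1501 cm^3

Answer: 205.1501 cm^3


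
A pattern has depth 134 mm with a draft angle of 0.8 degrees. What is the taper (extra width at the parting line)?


Formula: taper = depth * tan(draft_angle)
tan(0.8 deg) = 0.0139635
taper = 134 mm * 0.0139635 = 1.8711 mm

Final answer: 1.8711 mm


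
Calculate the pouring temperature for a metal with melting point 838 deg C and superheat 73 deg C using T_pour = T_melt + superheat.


Formula: T_pour = T_melt + Superheat
T_pour = 838 + 73 = 911 deg C

Answer: 911 deg C


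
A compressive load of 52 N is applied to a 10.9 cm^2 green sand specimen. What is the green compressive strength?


Formula: Compressive Strength = Force / Area
Strength = 52 N / 10.9 cm^2 = 4.7706 N/cm^2

Final answer: 4.7706 N/cm^2


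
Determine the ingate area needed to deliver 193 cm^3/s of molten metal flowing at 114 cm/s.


Formula: A_ingate = Q / v  (continuity equation)
A = 193 cm^3/s / 114 cm/s = 1.6930 cm^2

Final answer: 1.6930 cm^2


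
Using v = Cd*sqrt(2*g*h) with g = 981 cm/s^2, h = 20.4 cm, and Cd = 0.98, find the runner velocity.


Formula: v = Cd * sqrt(2 * g * h)  (Torricelli with discharge coefficient)
2*g*h = 2 * 981 * 20.4 = 40024.8 cm^2/s^2
sqrt(40024.8) = 200.06199 cm/s
v = 0.98 * 200.06199 = 196.0608 cm/s

Final answer: 196.0608 cm/s


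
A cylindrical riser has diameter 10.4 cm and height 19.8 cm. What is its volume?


Formula: V = pi * (D/2)^2 * H  (cylinder volume)
Radius = D/2 = 10.4/2 = 5.2 cm
V = pi * 5.2^2 * 19.8 = 1681.9836 cm^3

1681.9836 cm^3


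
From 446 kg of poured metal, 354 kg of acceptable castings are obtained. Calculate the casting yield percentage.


Formula: Casting Yield = (W_good / W_total) * 100
Yield = (354 kg / 446 kg) * 100 = 79.3722%

79.3722%


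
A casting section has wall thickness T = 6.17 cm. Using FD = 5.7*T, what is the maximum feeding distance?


Formula: FD = 5.7 * T  (riser feeding-distance rule)
FD = 5.7 * 6.17 cm = 35.1690 cm

Final answer: 35.1690 cm


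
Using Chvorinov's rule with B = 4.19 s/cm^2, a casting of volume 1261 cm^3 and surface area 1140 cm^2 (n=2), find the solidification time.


Formula: t_s = B * (V/A)^n  (Chvorinov's rule, n=2)
Modulus M = V/A = 1261/1140 = 1.106140 cm
M^2 = 1.106140^2 = 1.223546 cm^2
t_s = 4.19 * 1.223546 = 5.1267 s

Answer: 5.1267 s


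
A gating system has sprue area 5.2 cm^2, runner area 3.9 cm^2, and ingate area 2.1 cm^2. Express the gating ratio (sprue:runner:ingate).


Sprue:Runner:Ingate = 1 : 3.9/5.2 : 2.1/5.2 = 1:0.75:0.40

1:0.75:0.40


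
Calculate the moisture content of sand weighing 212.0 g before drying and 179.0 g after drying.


Formula: MC = (W_wet - W_dry) / W_wet * 100
Water mass = 212.0 - 179.0 = 33.0 g
MC = 33.0 / 212.0 * 100 = 15.5660%

Final answer: 15.5660%


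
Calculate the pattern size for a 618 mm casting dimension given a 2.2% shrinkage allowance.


Formula: L_pattern = L_casting * (1 + shrinkage_rate/100)
Shrinkage factor = 1 + 2.2/100 = 1.022
L_pattern = 618 mm * 1.022 = 631.5960 mm

Answer: 631.5960 mm


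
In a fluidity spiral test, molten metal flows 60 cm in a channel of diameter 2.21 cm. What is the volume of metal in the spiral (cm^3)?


Formula: V = pi * (d/2)^2 * L  (cylinder volume)
Radius = 2.21/2 = 1.105 cm
V = pi * 1.105^2 * 60 = 230.1578 cm^3


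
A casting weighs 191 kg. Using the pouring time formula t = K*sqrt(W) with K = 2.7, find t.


Formula: t = K * sqrt(W)
sqrt(W) = sqrt(191) = 13.82027
t = 2.7 * 13.82027 = 37.3147 s

37.3147 s


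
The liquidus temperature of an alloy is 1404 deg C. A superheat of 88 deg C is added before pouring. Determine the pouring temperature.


Formula: T_pour = T_melt + Superheat
T_pour = 1404 + 88 = 1492 deg C

1492 deg C


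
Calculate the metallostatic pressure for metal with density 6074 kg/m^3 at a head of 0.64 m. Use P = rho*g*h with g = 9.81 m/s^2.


Formula: P = rho * g * h
rho * g = 6074 * 9.81 = 59585.94 N/m^3
P = 59585.94 * 0.64 = 38135.0016 Pa

Answer: 38135.0016 Pa


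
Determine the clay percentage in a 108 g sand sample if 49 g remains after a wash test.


Formula: Clay% = (W_total - W_washed) / W_total * 100
Clay mass = 108 - 49 = 59 g
Clay% = 59 / 108 * 100 = 54.6296%


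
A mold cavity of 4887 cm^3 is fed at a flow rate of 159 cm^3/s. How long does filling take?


Formula: t_fill = V_mold / Q_flow
t = 4887 cm^3 / 159 cm^3/s = 30.7358 s

Answer: 30.7358 s


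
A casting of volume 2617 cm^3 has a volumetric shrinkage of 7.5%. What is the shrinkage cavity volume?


Formula: V_shrink = V_casting * shrinkage_pct / 100
V_shrink = 2617 cm^3 * 7.5 / 100 = 196.2750 cm^3

Answer: 196.2750 cm^3


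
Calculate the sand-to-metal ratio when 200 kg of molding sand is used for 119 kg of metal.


Formula: Sand-to-Metal Ratio = W_sand / W_metal
Ratio = 200 kg / 119 kg = 1.6807

1.6807


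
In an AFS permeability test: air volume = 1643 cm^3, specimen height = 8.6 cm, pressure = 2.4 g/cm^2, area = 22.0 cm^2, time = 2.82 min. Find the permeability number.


Formula: Permeability Number P = (V * H) / (p * A * t)
Numerator: V * H = 1643 * 8.6 = 14129.8
Denominator: p * A * t = 2.4 * 22.0 * 2.82 = 148.896
P = 14129.8 / 148.896 = 94.8971

94.8971


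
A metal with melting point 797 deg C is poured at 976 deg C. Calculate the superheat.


Formula: Superheat = T_pour - T_melt
Superheat = 976 - 797 = 179 deg C

179 deg C


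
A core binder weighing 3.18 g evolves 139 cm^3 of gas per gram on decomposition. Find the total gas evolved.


Formula: V_gas = W_binder * gas_evolution_rate
V = 3.18 g * 139 cm^3/g = 442.0200 cm^3

Answer: 442.0200 cm^3


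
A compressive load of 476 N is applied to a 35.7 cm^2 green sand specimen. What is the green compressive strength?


Formula: Compressive Strength = Force / Area
Strength = 476 N / 35.7 cm^2 = 13.3333 N/cm^2

13.3333 N/cm^2


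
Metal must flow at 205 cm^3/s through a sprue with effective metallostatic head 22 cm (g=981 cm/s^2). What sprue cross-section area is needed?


Formula: v = sqrt(2*g*h), A = Q/v
Velocity: v = sqrt(2 * 981 * 22) = sqrt(43164) = 207.7595 cm/s
Sprue area: A = Q / v = 205 / 207.7595 = 0.9867 cm^2

0.9867 cm^2


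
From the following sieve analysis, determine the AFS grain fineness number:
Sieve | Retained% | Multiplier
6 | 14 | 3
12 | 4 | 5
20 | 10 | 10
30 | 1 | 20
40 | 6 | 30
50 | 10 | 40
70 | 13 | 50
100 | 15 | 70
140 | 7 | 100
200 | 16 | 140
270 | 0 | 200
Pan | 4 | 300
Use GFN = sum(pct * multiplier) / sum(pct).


Formula: GFN = sum(pct * multiplier) / sum(pct)
sum(pct * multiplier) = 6602
sum(pct) = 100
GFN = 6602 / 100 = 66.02

Answer: 66.02


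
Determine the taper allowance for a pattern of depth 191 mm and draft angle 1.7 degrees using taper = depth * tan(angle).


Formula: taper = depth * tan(draft_angle)
tan(1.7 deg) = 0.0296793
taper = 191 mm * 0.0296793 = 5.6687 mm


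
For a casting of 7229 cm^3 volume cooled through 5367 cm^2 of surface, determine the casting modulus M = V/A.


Formula: Casting Modulus M = V / A
M = 7229 cm^3 / 5367 cm^2 = 1.3469 cm

1.3469 cm


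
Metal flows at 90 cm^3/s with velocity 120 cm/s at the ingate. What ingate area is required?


Formula: A_ingate = Q / v  (continuity equation)
A = 90 cm^3/s / 120 cm/s = 0.7500 cm^2

Final answer: 0.7500 cm^2


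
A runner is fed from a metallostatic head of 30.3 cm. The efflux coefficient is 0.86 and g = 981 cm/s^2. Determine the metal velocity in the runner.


Formula: v = Cd * sqrt(2 * g * h)  (Torricelli with discharge coefficient)
2*g*h = 2 * 981 * 30.3 = 59448.6 cm^2/s^2
sqrt(59448.6) = 243.82084 cm/s
v = 0.86 * 243.82084 = 209.6859 cm/s

Answer: 209.6859 cm/s


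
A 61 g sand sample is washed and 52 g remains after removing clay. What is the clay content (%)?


Formula: Clay% = (W_total - W_washed) / W_total * 100
Clay mass = 61 - 52 = 9 g
Clay% = 9 / 61 * 100 = 14.7541%

14.7541%


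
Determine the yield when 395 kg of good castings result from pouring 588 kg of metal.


Formula: Casting Yield = (W_good / W_total) * 100
Yield = (395 kg / 588 kg) * 100 = 67.1769%

Answer: 67.1769%


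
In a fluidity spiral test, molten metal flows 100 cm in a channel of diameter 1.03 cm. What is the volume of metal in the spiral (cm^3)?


Formula: V = pi * (d/2)^2 * L  (cylinder volume)
Radius = 1.03/2 = 0.515 cm
V = pi * 0.515^2 * 100 = 83.3229 cm^3


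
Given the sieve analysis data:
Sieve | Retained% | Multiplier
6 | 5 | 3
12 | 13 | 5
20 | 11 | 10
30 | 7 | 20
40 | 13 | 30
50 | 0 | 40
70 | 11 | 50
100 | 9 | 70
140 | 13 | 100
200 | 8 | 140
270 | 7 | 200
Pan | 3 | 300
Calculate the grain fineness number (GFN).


Formula: GFN = sum(pct * multiplier) / sum(pct)
sum(pct * multiplier) = 6620
sum(pct) = 100
GFN = 6620 / 100 = 66.20

Answer: 66.20


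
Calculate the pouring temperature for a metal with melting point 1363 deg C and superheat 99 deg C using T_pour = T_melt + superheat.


Formula: T_pour = T_melt + Superheat
T_pour = 1363 + 99 = 1462 deg C

Final answer: 1462 deg C


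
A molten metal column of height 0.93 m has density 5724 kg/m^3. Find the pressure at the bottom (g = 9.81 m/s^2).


Formula: P = rho * g * h
rho * g = 5724 * 9.81 = 56152.44 N/m^3
P = 56152.44 * 0.93 = 52221.7692 Pa

Final answer: 52221.7692 Pa


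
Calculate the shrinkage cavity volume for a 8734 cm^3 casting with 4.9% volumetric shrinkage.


Formula: V_shrink = V_casting * shrinkage_pct / 100
V_shrink = 8734 cm^3 * 4.9 / 100 = 427.9660 cm^3

Final answer: 427.9660 cm^3


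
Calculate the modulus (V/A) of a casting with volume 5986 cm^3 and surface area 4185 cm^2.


Formula: Casting Modulus M = V / A
M = 5986 cm^3 / 4185 cm^2 = 1.4303 cm


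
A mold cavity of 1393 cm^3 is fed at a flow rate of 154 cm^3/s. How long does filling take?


Formula: t_fill = V_mold / Q_flow
t = 1393 cm^3 / 154 cm^3/s = 9.0455 s

9.0455 s


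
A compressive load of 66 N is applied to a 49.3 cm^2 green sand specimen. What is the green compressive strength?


Formula: Compressive Strength = Force / Area
Strength = 66 N / 49.3 cm^2 = 1.3387 N/cm^2

1.3387 N/cm^2


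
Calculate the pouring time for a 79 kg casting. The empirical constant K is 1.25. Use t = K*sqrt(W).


Formula: t = K * sqrt(W)
sqrt(W) = sqrt(79) = 8.88819
t = 1.25 * 8.88819 = 11.1102 s

11.1102 s


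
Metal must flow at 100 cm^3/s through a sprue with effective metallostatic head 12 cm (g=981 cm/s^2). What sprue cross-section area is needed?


Formula: v = sqrt(2*g*h), A = Q/v
Velocity: v = sqrt(2 * 981 * 12) = sqrt(23544) = 153.4405 cm/s
Sprue area: A = Q / v = 100 / 153.4405 = 0.6517 cm^2


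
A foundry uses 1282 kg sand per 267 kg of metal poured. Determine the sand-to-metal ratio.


Formula: Sand-to-Metal Ratio = W_sand / W_metal
Ratio = 1282 kg / 267 kg = 4.8015


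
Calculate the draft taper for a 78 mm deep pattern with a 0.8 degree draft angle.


Formula: taper = depth * tan(draft_angle)
tan(0.8 deg) = 0.0139635
taper = 78 mm * 0.0139635 = 1.0892 mm

Answer: 1.0892 mm


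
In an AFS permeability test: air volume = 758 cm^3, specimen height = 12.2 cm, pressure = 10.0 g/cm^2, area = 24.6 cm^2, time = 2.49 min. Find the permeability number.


Formula: Permeability Number P = (V * H) / (p * A * t)
Numerator: V * H = 758 * 12.2 = 9247.6
Denominator: p * A * t = 10.0 * 24.6 * 2.49 = 612.54
P = 9247.6 / 612.54 = 15.0971

15.0971


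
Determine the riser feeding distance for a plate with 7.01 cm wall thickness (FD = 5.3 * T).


Formula: FD = 5.3 * T  (riser feeding-distance rule)
FD = 5.3 * 7.01 cm = 37.1530 cm

37.1530 cm


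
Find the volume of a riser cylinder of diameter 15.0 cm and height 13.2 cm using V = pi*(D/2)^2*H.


Formula: V = pi * (D/2)^2 * H  (cylinder volume)
Radius = D/2 = 15.0/2 = 7.5 cm
V = pi * 7.5^2 * 13.2 = 2332.6325 cm^3


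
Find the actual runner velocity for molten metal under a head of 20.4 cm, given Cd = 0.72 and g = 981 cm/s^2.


Formula: v = Cd * sqrt(2 * g * h)  (Torricelli with discharge coefficient)
2*g*h = 2 * 981 * 20.4 = 40024.8 cm^2/s^2
sqrt(40024.8) = 200.06199 cm/s
v = 0.72 * 200.06199 = 144.0446 cm/s

Answer: 144.0446 cm/s


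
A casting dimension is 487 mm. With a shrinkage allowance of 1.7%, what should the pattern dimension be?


Formula: L_pattern = L_casting * (1 + shrinkage_rate/100)
Shrinkage factor = 1 + 1.7/100 = 1.017
L_pattern = 487 mm * 1.017 = 495.2790 mm

Final answer: 495.2790 mm


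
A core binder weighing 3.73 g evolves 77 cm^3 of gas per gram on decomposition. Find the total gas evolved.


Formula: V_gas = W_binder * gas_evolution_rate
V = 3.73 g * 77 cm^3/g = 287.2100 cm^3

287.2100 cm^3


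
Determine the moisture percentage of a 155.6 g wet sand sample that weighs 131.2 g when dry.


Formula: MC = (W_wet - W_dry) / W_wet * 100
Water mass = 155.6 - 131.2 = 24.4 g
MC = 24.4 / 155.6 * 100 = 15.6812%

Final answer: 15.6812%


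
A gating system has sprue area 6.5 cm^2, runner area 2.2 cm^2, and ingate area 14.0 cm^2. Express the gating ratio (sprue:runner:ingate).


Sprue:Runner:Ingate = 1 : 2.2/6.5 : 14.0/6.5 = 1:0.34:2.15

Answer: 1:0.34:2.15


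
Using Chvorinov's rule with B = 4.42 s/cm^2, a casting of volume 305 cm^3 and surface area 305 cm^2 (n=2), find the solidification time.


Formula: t_s = B * (V/A)^n  (Chvorinov's rule, n=2)
Modulus M = V/A = 305/305 = 1.000000 cm
M^2 = 1.000000^2 = 1.000000 cm^2
t_s = 4.42 * 1.000000 = 4.4200 s

Answer: 4.4200 s


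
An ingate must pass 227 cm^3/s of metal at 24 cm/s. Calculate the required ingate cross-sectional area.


Formula: A_ingate = Q / v  (continuity equation)
A = 227 cm^3/s / 24 cm/s = 9.4583 cm^2

Answer: 9.4583 cm^2


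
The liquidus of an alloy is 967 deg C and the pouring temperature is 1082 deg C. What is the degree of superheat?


Formula: Superheat = T_pour - T_melt
Superheat = 1082 - 967 = 115 deg C

Answer: 115 deg C


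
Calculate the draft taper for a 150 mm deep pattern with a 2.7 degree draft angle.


Formula: taper = depth * tan(draft_angle)
tan(2.7 deg) = 0.0471588
taper = 150 mm * 0.0471588 = 7.0738 mm

Final answer: 7.0738 mm


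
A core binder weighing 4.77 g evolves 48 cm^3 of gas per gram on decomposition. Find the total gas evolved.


Formula: V_gas = W_binder * gas_evolution_rate
V = 4.77 g * 48 cm^3/g = 228.9600 cm^3

228.9600 cm^3


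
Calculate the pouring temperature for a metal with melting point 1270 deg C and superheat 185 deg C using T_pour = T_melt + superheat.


Formula: T_pour = T_melt + Superheat
T_pour = 1270 + 185 = 1455 deg C


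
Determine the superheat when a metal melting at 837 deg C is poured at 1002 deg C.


Formula: Superheat = T_pour - T_melt
Superheat = 1002 - 837 = 165 deg C


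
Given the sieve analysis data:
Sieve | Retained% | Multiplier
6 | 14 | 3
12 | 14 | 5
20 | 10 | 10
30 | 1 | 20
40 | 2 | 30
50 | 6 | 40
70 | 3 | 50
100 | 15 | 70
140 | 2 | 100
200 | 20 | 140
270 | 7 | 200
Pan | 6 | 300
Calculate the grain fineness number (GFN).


Formula: GFN = sum(pct * multiplier) / sum(pct)
sum(pct * multiplier) = 7932
sum(pct) = 100
GFN = 7932 / 100 = 79.32


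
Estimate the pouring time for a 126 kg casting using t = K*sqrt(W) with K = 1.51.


Formula: t = K * sqrt(W)
sqrt(W) = sqrt(126) = 11.22497
t = 1.51 * 11.22497 = 16.9497 s

Answer: 16.9497 s


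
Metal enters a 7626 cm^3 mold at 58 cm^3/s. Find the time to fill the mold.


Formula: t_fill = V_mold / Q_flow
t = 7626 cm^3 / 58 cm^3/s = 131.4828 s

Answer: 131.4828 s


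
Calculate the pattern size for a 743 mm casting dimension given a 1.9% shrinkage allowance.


Formula: L_pattern = L_casting * (1 + shrinkage_rate/100)
Shrinkage factor = 1 + 1.9/100 = 1.019
L_pattern = 743 mm * 1.019 = 757.1170 mm

Answer: 757.1170 mm


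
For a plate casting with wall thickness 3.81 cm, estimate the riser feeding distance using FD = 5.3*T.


Formula: FD = 5.3 * T  (riser feeding-distance rule)
FD = 5.3 * 3.81 cm = 20.1930 cm

20.1930 cm


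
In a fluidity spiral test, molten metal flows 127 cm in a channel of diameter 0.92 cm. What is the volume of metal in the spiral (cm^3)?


Formula: V = pi * (d/2)^2 * L  (cylinder volume)
Radius = 0.92/2 = 0.46 cm
V = pi * 0.46^2 * 127 = 84.4246 cm^3

Final answer: 84.4246 cm^3


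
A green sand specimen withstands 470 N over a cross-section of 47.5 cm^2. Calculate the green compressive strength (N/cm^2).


Formula: Compressive Strength = Force / Area
Strength = 470 N / 47.5 cm^2 = 9.8947 N/cm^2


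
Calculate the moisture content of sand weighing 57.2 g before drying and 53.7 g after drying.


Formula: MC = (W_wet - W_dry) / W_wet * 100
Water mass = 57.2 - 53.7 = 3.5 g
MC = 3.5 / 57.2 * 100 = 6.1189%

Answer: 6.1189%


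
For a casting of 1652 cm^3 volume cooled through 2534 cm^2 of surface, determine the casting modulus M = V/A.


Formula: Casting Modulus M = V / A
M = 1652 cm^3 / 2534 cm^2 = 0.6519 cm

Answer: 0.6519 cm


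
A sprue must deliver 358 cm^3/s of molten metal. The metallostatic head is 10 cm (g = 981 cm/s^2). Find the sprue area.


Formula: v = sqrt(2*g*h), A = Q/v
Velocity: v = sqrt(2 * 981 * 10) = sqrt(19620) = 140.0714 cm/s
Sprue area: A = Q / v = 358 / 140.0714 = 2.5558 cm^2


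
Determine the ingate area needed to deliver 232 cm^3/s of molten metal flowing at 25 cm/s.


Formula: A_ingate = Q / v  (continuity equation)
A = 232 cm^3/s / 25 cm/s = 9.2800 cm^2

Final answer: 9.2800 cm^2


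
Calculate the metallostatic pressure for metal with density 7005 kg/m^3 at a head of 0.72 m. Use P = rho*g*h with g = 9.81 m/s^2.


Formula: P = rho * g * h
rho * g = 7005 * 9.81 = 68719.05 N/m^3
P = 68719.05 * 0.72 = 49477.7160 Pa

49477.7160 Pa


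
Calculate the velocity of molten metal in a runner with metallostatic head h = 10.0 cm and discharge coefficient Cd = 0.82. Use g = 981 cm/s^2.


Formula: v = Cd * sqrt(2 * g * h)  (Torricelli with discharge coefficient)
2*g*h = 2 * 981 * 10.0 = 19620.0 cm^2/s^2
sqrt(19620.0) = 140.07141 cm/s
v = 0.82 * 140.07141 = 114.8586 cm/s

Final answer: 114.8586 cm/s


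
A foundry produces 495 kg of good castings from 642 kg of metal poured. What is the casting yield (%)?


Formula: Casting Yield = (W_good / W_total) * 100
Yield = (495 kg / 642 kg) * 100 = 77.1028%


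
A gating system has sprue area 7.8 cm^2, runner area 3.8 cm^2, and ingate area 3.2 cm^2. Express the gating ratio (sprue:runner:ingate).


Sprue:Runner:Ingate = 1 : 3.8/7.8 : 3.2/7.8 = 1:0.49:0.41

Final answer: 1:0.49:0.41


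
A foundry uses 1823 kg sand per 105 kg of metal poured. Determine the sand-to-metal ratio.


Formula: Sand-to-Metal Ratio = W_sand / W_metal
Ratio = 1823 kg / 105 kg = 17.3619

17.3619


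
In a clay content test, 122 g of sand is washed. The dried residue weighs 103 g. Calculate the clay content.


Formula: Clay% = (W_total - W_washed) / W_total * 100
Clay mass = 122 - 103 = 19 g
Clay% = 19 / 122 * 100 = 15.5738%

Answer: 15.5738%


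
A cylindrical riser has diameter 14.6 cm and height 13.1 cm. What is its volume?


Formula: V = pi * (D/2)^2 * H  (cylinder volume)
Radius = D/2 = 14.6/2 = 7.3 cm
V = pi * 7.3^2 * 13.1 = 2193.1427 cm^3

2193.1427 cm^3


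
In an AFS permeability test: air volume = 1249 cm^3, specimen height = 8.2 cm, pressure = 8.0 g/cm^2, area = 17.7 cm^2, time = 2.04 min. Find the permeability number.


Formula: Permeability Number P = (V * H) / (p * A * t)
Numerator: V * H = 1249 * 8.2 = 10241.8
Denominator: p * A * t = 8.0 * 17.7 * 2.04 = 288.864
P = 10241.8 / 288.864 = 35.4554

Final answer: 35.4554


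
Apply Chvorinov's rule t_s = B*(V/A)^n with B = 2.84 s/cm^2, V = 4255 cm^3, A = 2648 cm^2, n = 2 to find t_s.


Formula: t_s = B * (V/A)^n  (Chvorinov's rule, n=2)
Modulus M = V/A = 4255/2648 = 1.606873 cm
M^2 = 1.606873^2 = 2.582041 cm^2
t_s = 2.84 * 2.582041 = 7.3330 s

Answer: 7.3330 s


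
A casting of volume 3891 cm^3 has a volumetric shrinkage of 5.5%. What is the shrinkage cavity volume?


Formula: V_shrink = V_casting * shrinkage_pct / 100
V_shrink = 3891 cm^3 * 5.5 / 100 = 214.0050 cm^3

Final answer: 214.0050 cm^3


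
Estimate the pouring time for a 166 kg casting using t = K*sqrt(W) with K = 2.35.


Formula: t = K * sqrt(W)
sqrt(W) = sqrt(166) = 12.88410
t = 2.35 * 12.88410 = 30.2776 s


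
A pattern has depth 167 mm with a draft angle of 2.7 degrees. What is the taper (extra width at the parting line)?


Formula: taper = depth * tan(draft_angle)
tan(2.7 deg) = 0.0471588
taper = 167 mm * 0.0471588 = 7.8755 mm


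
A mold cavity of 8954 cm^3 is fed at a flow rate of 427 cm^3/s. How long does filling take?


Formula: t_fill = V_mold / Q_flow
t = 8954 cm^3 / 427 cm^3/s = 20.9696 s

20.9696 s


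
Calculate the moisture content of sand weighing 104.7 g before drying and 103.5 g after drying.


Formula: MC = (W_wet - W_dry) / W_wet * 100
Water mass = 104.7 - 103.5 = 1.2 g
MC = 1.2 / 104.7 * 100 = 1.1461%

Answer: 1.1461%


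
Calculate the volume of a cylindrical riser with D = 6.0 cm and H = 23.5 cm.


Formula: V = pi * (D/2)^2 * H  (cylinder volume)
Radius = D/2 = 6.0/2 = 3.0 cm
V = pi * 3.0^2 * 23.5 = 664.4468 cm^3

Final answer: 664.4468 cm^3


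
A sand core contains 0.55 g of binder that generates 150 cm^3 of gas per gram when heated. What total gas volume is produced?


Formula: V_gas = W_binder * gas_evolution_rate
V = 0.55 g * 150 cm^3/g = 82.5000 cm^3

Final answer: 82.5000 cm^3


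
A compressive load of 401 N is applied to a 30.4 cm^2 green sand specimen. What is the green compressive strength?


Formula: Compressive Strength = Force / Area
Strength = 401 N / 30.4 cm^2 = 13.1908 N/cm^2

Final answer: 13.1908 N/cm^2


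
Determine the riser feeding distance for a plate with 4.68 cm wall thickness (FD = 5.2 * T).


Formula: FD = 5.2 * T  (riser feeding-distance rule)
FD = 5.2 * 4.68 cm = 24.3360 cm


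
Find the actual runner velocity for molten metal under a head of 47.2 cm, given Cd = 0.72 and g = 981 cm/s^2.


Formula: v = Cd * sqrt(2 * g * h)  (Torricelli with discharge coefficient)
2*g*h = 2 * 981 * 47.2 = 92606.4 cm^2/s^2
sqrt(92606.4) = 304.31300 cm/s
v = 0.72 * 304.31300 = 219.1054 cm/s

219.1054 cm/s


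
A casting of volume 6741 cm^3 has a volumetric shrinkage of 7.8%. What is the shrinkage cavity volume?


Formula: V_shrink = V_casting * shrinkage_pct / 100
V_shrink = 6741 cm^3 * 7.8 / 100 = 525.7980 cm^3

Answer: 525.7980 cm^3


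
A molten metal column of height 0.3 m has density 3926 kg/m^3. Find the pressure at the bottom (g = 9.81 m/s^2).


Formula: P = rho * g * h
rho * g = 3926 * 9.81 = 38514.06 N/m^3
P = 38514.06 * 0.3 = 11554.2180 Pa

11554.2180 Pa


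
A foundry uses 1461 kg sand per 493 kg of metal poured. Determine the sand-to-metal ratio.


Formula: Sand-to-Metal Ratio = W_sand / W_metal
Ratio = 1461 kg / 493 kg = 2.9635

Final answer: 2.9635


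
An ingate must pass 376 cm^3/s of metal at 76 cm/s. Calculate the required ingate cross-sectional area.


Formula: A_ingate = Q / v  (continuity equation)
A = 376 cm^3/s / 76 cm/s = 4.9474 cm^2

Final answer: 4.9474 cm^2


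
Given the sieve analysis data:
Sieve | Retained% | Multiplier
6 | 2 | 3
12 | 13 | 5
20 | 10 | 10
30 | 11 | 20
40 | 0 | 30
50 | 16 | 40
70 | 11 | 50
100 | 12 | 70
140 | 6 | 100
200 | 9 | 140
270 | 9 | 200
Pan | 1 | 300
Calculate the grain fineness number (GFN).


Formula: GFN = sum(pct * multiplier) / sum(pct)
sum(pct * multiplier) = 6381
sum(pct) = 100
GFN = 6381 / 100 = 63.81

63.81


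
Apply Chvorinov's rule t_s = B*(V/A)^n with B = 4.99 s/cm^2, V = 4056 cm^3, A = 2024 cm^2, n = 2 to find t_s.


Formula: t_s = B * (V/A)^n  (Chvorinov's rule, n=2)
Modulus M = V/A = 4056/2024 = 2.003953 cm
M^2 = 2.003953^2 = 4.015828 cm^2
t_s = 4.99 * 4.015828 = 20.0390 s

Answer: 20.0390 s


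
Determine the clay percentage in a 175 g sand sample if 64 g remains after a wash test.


Formula: Clay% = (W_total - W_washed) / W_total * 100
Clay mass = 175 - 64 = 111 g
Clay% = 111 / 175 * 100 = 63.4286%

Final answer: 63.4286%


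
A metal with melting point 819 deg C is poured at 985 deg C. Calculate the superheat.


Formula: Superheat = T_pour - T_melt
Superheat = 985 - 819 = 166 deg C

166 deg C


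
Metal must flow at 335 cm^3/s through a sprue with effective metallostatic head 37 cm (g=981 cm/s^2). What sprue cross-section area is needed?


Formula: v = sqrt(2*g*h), A = Q/v
Velocity: v = sqrt(2 * 981 * 37) = sqrt(72594) = 269.4327 cm/s
Sprue area: A = Q / v = 335 / 269.4327 = 1.2434 cm^2

Answer: 1.2434 cm^2


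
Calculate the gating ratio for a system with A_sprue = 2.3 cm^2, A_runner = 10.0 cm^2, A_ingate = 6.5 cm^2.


Sprue:Runner:Ingate = 1 : 10.0/2.3 : 6.5/2.3 = 1:4.35:2.83

1:4.35:2.83


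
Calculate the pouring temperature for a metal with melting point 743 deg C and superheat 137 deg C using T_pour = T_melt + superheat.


Formula: T_pour = T_melt + Superheat
T_pour = 743 + 137 = 880 deg C

880 deg C


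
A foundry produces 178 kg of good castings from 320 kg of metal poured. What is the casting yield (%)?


Formula: Casting Yield = (W_good / W_total) * 100
Yield = (178 kg / 320 kg) * 100 = 55.6250%

Answer: 55.6250%


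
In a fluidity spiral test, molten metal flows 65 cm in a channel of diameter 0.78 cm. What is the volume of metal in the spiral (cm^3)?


Formula: V = pi * (d/2)^2 * L  (cylinder volume)
Radius = 0.78/2 = 0.39 cm
V = pi * 0.39^2 * 65 = 31.0594 cm^3

31.0594 cm^3


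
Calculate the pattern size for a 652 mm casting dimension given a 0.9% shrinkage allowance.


Formula: L_pattern = L_casting * (1 + shrinkage_rate/100)
Shrinkage factor = 1 + 0.9/100 = 1.009
L_pattern = 652 mm * 1.009 = 657.8680 mm

657.8680 mm


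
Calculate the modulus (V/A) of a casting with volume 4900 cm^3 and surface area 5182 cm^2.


Formula: Casting Modulus M = V / A
M = 4900 cm^3 / 5182 cm^2 = 0.9456 cm

Final answer: 0.9456 cm


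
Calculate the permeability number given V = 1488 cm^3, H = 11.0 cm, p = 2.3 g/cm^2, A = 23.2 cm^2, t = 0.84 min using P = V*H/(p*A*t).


Formula: Permeability Number P = (V * H) / (p * A * t)
Numerator: V * H = 1488 * 11.0 = 16368.0
Denominator: p * A * t = 2.3 * 23.2 * 0.84 = 44.8224
P = 16368.0 / 44.8224 = 365.1746

Final answer: 365.1746


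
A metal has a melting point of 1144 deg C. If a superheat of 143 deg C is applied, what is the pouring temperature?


Formula: T_pour = T_melt + Superheat
T_pour = 1144 + 143 = 1287 deg C

Final answer: 1287 deg C


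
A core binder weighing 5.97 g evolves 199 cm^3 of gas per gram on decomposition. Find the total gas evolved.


Formula: V_gas = W_binder * gas_evolution_rate
V = 5.97 g * 199 cm^3/g = 1188.0300 cm^3

Answer: 1188.0300 cm^3


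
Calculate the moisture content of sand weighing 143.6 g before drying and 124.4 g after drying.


Formula: MC = (W_wet - W_dry) / W_wet * 100
Water mass = 143.6 - 124.4 = 19.2 g
MC = 19.2 / 143.6 * 100 = 13.3705%

13.3705%


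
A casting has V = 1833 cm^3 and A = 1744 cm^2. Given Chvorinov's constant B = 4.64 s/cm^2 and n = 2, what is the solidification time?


Formula: t_s = B * (V/A)^n  (Chvorinov's rule, n=2)
Modulus M = V/A = 1833/1744 = 1.051032 cm
M^2 = 1.051032^2 = 1.104668 cm^2
t_s = 4.64 * 1.104668 = 5.1257 s

Answer: 5.1257 s


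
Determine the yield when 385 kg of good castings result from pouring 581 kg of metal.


Formula: Casting Yield = (W_good / W_total) * 100
Yield = (385 kg / 581 kg) * 100 = 66.2651%


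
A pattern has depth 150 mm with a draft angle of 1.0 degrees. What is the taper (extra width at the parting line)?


Formula: taper = depth * tan(draft_angle)
tan(1.0 deg) = 0.0174551
taper = 150 mm * 0.0174551 = 2.6183 mm

Final answer: 2.6183 mm


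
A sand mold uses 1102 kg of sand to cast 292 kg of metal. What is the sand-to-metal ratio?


Formula: Sand-to-Metal Ratio = W_sand / W_metal
Ratio = 1102 kg / 292 kg = 3.7740

Final answer: 3.7740


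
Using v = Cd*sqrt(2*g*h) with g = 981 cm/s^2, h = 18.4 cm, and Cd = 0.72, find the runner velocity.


Formula: v = Cd * sqrt(2 * g * h)  (Torricelli with discharge coefficient)
2*g*h = 2 * 981 * 18.4 = 36100.8 cm^2/s^2
sqrt(36100.8) = 190.00211 cm/s
v = 0.72 * 190.00211 = 136.8015 cm/s


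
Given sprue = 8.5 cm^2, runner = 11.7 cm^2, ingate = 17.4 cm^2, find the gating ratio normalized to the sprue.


Sprue:Runner:Ingate = 1 : 11.7/8.5 : 17.4/8.5 = 1:1.38:2.05

Answer: 1:1.38:2.05


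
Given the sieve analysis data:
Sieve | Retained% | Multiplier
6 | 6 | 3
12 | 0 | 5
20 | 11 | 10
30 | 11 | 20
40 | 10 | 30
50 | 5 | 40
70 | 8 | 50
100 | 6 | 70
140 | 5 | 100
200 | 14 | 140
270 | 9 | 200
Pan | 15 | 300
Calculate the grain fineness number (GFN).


Formula: GFN = sum(pct * multiplier) / sum(pct)
sum(pct * multiplier) = 10428
sum(pct) = 100
GFN = 10428 / 100 = 104.28

104.28


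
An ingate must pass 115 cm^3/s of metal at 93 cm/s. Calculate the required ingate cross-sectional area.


Formula: A_ingate = Q / v  (continuity equation)
A = 115 cm^3/s / 93 cm/s = 1.2366 cm^2

Final answer: 1.2366 cm^2


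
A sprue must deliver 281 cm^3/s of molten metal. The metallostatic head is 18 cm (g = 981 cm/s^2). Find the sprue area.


Formula: v = sqrt(2*g*h), A = Q/v
Velocity: v = sqrt(2 * 981 * 18) = sqrt(35316) = 187.9255 cm/s
Sprue area: A = Q / v = 281 / 187.9255 = 1.4953 cm^2

Answer: 1.4953 cm^2


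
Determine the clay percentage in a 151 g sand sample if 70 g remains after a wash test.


Formula: Clay% = (W_total - W_washed) / W_total * 100
Clay mass = 151 - 70 = 81 g
Clay% = 81 / 151 * 100 = 53.6424%

53.6424%


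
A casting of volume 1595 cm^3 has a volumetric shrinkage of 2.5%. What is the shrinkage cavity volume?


Formula: V_shrink = V_casting * shrinkage_pct / 100
V_shrink = 1595 cm^3 * 2.5 / 100 = 39.8750 cm^3

Answer: 39.8750 cm^3


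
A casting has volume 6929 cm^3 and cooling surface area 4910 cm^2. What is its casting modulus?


Formula: Casting Modulus M = V / A
M = 6929 cm^3 / 4910 cm^2 = 1.4112 cm

Answer: 1.4112 cm


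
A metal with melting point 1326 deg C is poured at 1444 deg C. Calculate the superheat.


Formula: Superheat = T_pour - T_melt
Superheat = 1444 - 1326 = 118 deg C

Answer: 118 deg C


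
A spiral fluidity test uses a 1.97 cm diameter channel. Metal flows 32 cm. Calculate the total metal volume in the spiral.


Formula: V = pi * (d/2)^2 * L  (cylinder volume)
Radius = 1.97/2 = 0.985 cm
V = pi * 0.985^2 * 32 = 97.5377 cm^3

Final answer: 97.5377 cm^3


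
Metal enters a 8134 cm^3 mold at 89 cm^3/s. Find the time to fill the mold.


Formula: t_fill = V_mold / Q_flow
t = 8134 cm^3 / 89 cm^3/s = 91.3933 s

91.3933 s


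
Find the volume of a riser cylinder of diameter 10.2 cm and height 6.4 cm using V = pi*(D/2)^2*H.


Formula: V = pi * (D/2)^2 * H  (cylinder volume)
Radius = D/2 = 10.2/2 = 5.1 cm
V = pi * 5.1^2 * 6.4 = 522.9621 cm^3

522.9621 cm^3


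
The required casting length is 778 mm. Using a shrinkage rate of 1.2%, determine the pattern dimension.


Formula: L_pattern = L_casting * (1 + shrinkage_rate/100)
Shrinkage factor = 1 + 1.2/100 = 1.012
L_pattern = 778 mm * 1.012 = 787.3360 mm


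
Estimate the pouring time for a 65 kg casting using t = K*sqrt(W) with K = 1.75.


Formula: t = K * sqrt(W)
sqrt(W) = sqrt(65) = 8.06226
t = 1.75 * 8.06226 = 14.1090 s

14.1090 s


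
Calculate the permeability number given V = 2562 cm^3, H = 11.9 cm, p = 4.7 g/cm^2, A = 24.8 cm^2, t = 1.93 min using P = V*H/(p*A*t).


Formula: Permeability Number P = (V * H) / (p * A * t)
Numerator: V * H = 2562 * 11.9 = 30487.8
Denominator: p * A * t = 4.7 * 24.8 * 1.93 = 224.9608
P = 30487.8 / 224.9608 = 135.5249

Final answer: 135.5249


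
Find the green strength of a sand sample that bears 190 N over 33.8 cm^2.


Formula: Compressive Strength = Force / Area
Strength = 190 N / 33.8 cm^2 = 5.6213 N/cm^2


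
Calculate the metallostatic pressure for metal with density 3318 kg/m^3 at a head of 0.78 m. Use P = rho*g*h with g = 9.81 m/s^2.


Formula: P = rho * g * h
rho * g = 3318 * 9.81 = 32549.58 N/m^3
P = 32549.58 * 0.78 = 25388.6724 Pa

Answer: 25388.6724 Pa


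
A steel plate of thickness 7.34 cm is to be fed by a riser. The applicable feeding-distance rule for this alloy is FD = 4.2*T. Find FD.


Formula: FD = 4.2 * T  (riser feeding-distance rule)
FD = 4.2 * 7.34 cm = 30.8280 cm

Answer: 30.8280 cm


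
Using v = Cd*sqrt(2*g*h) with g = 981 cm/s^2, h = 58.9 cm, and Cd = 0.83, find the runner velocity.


Formula: v = Cd * sqrt(2 * g * h)  (Torricelli with discharge coefficient)
2*g*h = 2 * 981 * 58.9 = 115561.8 cm^2/s^2
sqrt(115561.8) = 339.94382 cm/s
v = 0.83 * 339.94382 = 282.1534 cm/s


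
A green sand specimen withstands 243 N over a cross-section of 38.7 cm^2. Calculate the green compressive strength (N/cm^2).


Formula: Compressive Strength = Force / Area
Strength = 243 N / 38.7 cm^2 = 6.2791 N/cm^2

Final answer: 6.2791 N/cm^2


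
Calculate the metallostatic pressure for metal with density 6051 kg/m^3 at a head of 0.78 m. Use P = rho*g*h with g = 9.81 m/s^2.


Formula: P = rho * g * h
rho * g = 6051 * 9.81 = 59360.31 N/m^3
P = 59360.31 * 0.78 = 46301.0418 Pa

Final answer: 46301.0418 Pa


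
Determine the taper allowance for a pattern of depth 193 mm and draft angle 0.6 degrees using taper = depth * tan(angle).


Formula: taper = depth * tan(draft_angle)
tan(0.6 deg) = 0.0104724
taper = 193 mm * 0.0104724 = 2.0212 mm

2.0212 mm


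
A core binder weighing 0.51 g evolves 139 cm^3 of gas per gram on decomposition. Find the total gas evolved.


Formula: V_gas = W_binder * gas_evolution_rate
V = 0.51 g * 139 cm^3/g = 70.8900 cm^3

Answer: 70.8900 cm^3


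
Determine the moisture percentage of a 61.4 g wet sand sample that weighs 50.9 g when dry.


Formula: MC = (W_wet - W_dry) / W_wet * 100
Water mass = 61.4 - 50.9 = 10.5 g
MC = 10.5 / 61.4 * 100 = 17.1010%

Answer: 17.1010%


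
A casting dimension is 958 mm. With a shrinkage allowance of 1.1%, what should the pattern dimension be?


Formula: L_pattern = L_casting * (1 + shrinkage_rate/100)
Shrinkage factor = 1 + 1.1/100 = 1.011
L_pattern = 958 mm * 1.011 = 968.5380 mm

968.5380 mm


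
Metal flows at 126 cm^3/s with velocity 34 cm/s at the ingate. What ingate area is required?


Formula: A_ingate = Q / v  (continuity equation)
A = 126 cm^3/s / 34 cm/s = 3.7059 cm^2

Final answer: 3.7059 cm^2


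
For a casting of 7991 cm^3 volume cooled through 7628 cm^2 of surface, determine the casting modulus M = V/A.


Formula: Casting Modulus M = V / A
M = 7991 cm^3 / 7628 cm^2 = 1.0476 cm

1.0476 cm


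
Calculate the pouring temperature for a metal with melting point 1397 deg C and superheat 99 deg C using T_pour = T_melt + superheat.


Formula: T_pour = T_melt + Superheat
T_pour = 1397 + 99 = 1496 deg C

1496 deg C


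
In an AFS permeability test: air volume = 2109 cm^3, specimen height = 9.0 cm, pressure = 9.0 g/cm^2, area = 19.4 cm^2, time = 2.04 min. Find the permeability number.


Formula: Permeability Number P = (V * H) / (p * A * t)
Numerator: V * H = 2109 * 9.0 = 18981.0
Denominator: p * A * t = 9.0 * 19.4 * 2.04 = 356.184
P = 18981.0 / 356.184 = 53.2899

Final answer: 53.2899


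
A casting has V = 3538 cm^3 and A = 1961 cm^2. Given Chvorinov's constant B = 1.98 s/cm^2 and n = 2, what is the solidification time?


Formula: t_s = B * (V/A)^n  (Chvorinov's rule, n=2)
Modulus M = V/A = 3538/1961 = 1.804182 cm
M^2 = 1.804182^2 = 3.255073 cm^2
t_s = 1.98 * 3.255073 = 6.4450 s

6.4450 s
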